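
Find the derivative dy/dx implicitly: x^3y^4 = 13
Take d/dx of both sides. Since y is implicitly a function of x, the chain rule attaches a y' = dy/dx factor whenever we differentiate through y.

Set F(x, y) = (left side) − (right side), so the curve is F = 0. Differentiating each term of F:
  d/dx[x^3y^4] = 4x^3y^3·y' + 3x^2y^4
  d/dx[-13] = 0

Collecting, the y'-free part is the partial derivative in x and the y' coefficient is the partial derivative in y:
  ∂F/∂x = 3x^2y^4
  ∂F/∂y = 4x^3y^3

so d/dx[F(x, y(x))] = ∂F/∂x + (∂F/∂y)·y' = 0. Rearranging,
  dy/dx = -(∂F/∂x)/(∂F/∂y) = -(3x^2y^4)/(4x^3y^3) = -3y/(4x)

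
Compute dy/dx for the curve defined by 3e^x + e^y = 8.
Apply d/dx to both sides, remembering that y depends on x. Each occurrence of y therefore brings in a y' = dy/dx via the chain rule.

With F(x, y) equal to the left-hand side minus the right, differentiate F term by term:
  d/dx[3e^(x)] = 3e^(x)
  d/dx[e^(y)] = y'·e^(y)
  d/dx[-8] = 0
Adding these up, d/dx[F] = 0 becomes
  (3e^(x)) + (e^(y))·y' = 0,
so isolating y',
  dy/dx = -(3e^(x))/(e^(y)) = -3e^(x - y)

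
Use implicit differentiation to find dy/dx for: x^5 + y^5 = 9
Differentiate the relation implicitly: treat y = y(x) and apply the chain rule, so every y-derivative picks up a y' = dy/dx factor.

With everything moved to the left-hand side, differentiate term by term:
  d/dx[x^5] = 5x^4
  d/dx[y^5] = 5y^4·y'
  d/dx[-9] = 0

Separating the contributions that come from x directly and those that come through y:
  without y':      5x^4
  multiplying y':  5y^4

so (5x^4) + (5y^4)·y' = 0, and therefore
  dy/dx = -(5x^4)/(5y^4) = -x^4/y^4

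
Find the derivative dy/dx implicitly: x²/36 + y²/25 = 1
Apply d/dx to both sides, remembering that y depends on x. Each occurrence of y therefore brings in a y' = dy/dx via the chain rule.

With F(x, y) equal to the left-hand side minus the right, differentiate F term by term:
  d/dx[x^2/36] = x/18
  d/dx[y^2/25] = 2y·y'/25
  d/dx[-1] = 0
Adding these up, d/dx[F] = 0 becomes
  (x/18) + (2y/25)·y' = 0,
so isolating y',
  dy/dx = -(x/18)/(2y/25) = -25x/(36y)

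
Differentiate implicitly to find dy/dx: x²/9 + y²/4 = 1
Take d/dx of both sides. Since y is implicitly a function of x, the chain rule attaches a y' = dy/dx factor whenever we differentiate through y.

Set F(x, y) = (left side) − (right side), so the curve is F = 0. Differentiating each term of F:
  d/dx[x^2/9] = 2x/9
  d/dx[y^2/4] = y·y'/2
  d/dx[-1] = 0

Collecting, the y'-free part is the partial derivative in x and the y' coefficient is the partial derivative in y:
  ∂F/∂x = 2x/9
  ∂F/∂y = y/2

so d/dx[F(x, y(x))] = ∂F/∂x + (∂F/∂y)·y' = 0. Rearranging,
  dy/dx = -(∂F/∂x)/(∂F/∂y) = -(2x/9)/(y/2) = -4x/(9y)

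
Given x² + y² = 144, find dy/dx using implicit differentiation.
Take d/dx of both sides. Since y is implicitly a function of x, the chain rule attaches a y' = dy/dx factor whenever we differentiate through y.

Set F(x, y) = (left side) − (right side), so the curve is F = 0. Differentiating each term of F:
  d/dx[x^2] = 2x
  d/dx[y^2] = 2y·y'
  d/dx[-144] = 0

Collecting, the y'-free part is the partial derivative in x and the y' coefficient is the partial derivative in y:
  ∂F/∂x = 2x
  ∂F/∂y = 2y

so d/dx[F(x, y(x))] = ∂F/∂x + (∂F/∂y)·y' = 0. Rearranging,
  dy/dx = -(∂F/∂x)/(∂F/∂y) = -(2x)/(2y) = -x/y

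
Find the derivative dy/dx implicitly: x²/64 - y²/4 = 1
Apply d/dx to both sides, remembering that y depends on x. Each occurrence of y therefore brings in a y' = dy/dx via the chain rule.

With F(x, y) equal to the left-hand side minus the right, differentiate F term by term:
  d/dx[x^2/64] = x/32
  d/dx[-y^2/4] = -y·y'/2
  d/dx[-1] = 0
Adding these up, d/dx[F] = 0 becomes
  (x/32) + (-y/2)·y' = 0,
so isolating y',
  dy/dx = -(x/32)/(-y/2) = x/(16y)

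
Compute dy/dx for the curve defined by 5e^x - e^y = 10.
Differentiate the relation implicitly: treat y = y(x) and apply the chain rule, so every y-derivative picks up a y' = dy/dx factor.

With everything moved to the left-hand side, differentiate term by term:
  d/dx[5e^(x)] = 5e^(x)
  d/dx[-e^(y)] = -y'·e^(y)
  d/dx[-10] = 0

Separating the contributions that come from x directly and those that come through y:
  without y':      5e^(x)
  multiplying y':  -e^(y)

so (5e^(x)) + (-e^(y))·y' = 0, and therefore
  dy/dx = -(5e^(x))/(-e^(y)) = 5e^(x - y)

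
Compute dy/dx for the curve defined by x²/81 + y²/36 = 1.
Differentiate both sides with respect to x, treating y as y(x). By the chain rule, any term containing y contributes a factor of y' = dy/dx when we differentiate it.

Move every term to one side and write the relation as F(x, y) = 0. Term by term,
  d/dx[x^2/81] = 2x/81
  d/dx[y^2/36] = y·y'/18
  d/dx[-1] = 0

The pieces without y' make up ∂F/∂x and the coefficient of y' is ∂F/∂y:
  ∂F/∂x = 2x/81,
  ∂F/∂y = y/18.

Since d/dx[F] = ∂F/∂x + (∂F/∂y)·y' = 0, solve for y':
  (∂F/∂y)·y' = -∂F/∂x
  dy/dx = -(∂F/∂x)/(∂F/∂y) = -(2x/81)/(y/18) = -4x/(9y)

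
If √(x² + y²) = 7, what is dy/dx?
Differentiate both sides with respect to x, treating y as y(x). By the chain rule, any term containing y contributes a factor of y' = dy/dx when we differentiate it.

Move every term to one side and write the relation as F(x, y) = 0. Term by term,
  d/dx[√(x^2 + y^2)] = (x + y·y')/√(x^2 + y^2)
  d/dx[-7] = 0

The pieces without y' make up ∂F/∂x and the coefficient of y' is ∂F/∂y:
  ∂F/∂x = x/√(x^2 + y^2),
  ∂F/∂y = y/√(x^2 + y^2).

Since d/dx[F] = ∂F/∂x + (∂F/∂y)·y' = 0, solve for y':
  (∂F/∂y)·y' = -∂F/∂x
  dy/dx = -(∂F/∂x)/(∂F/∂y) = -(x/√(x^2 + y^2))/(y/√(x^2 + y^2)) = -x/y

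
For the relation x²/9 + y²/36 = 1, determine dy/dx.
Differentiate the relation implicitly: treat y = y(x) and apply the chain rule, so every y-derivative picks up a y' = dy/dx factor.

With everything moved to the left-hand side, differentiate term by term:
  d/dx[x^2/9] = 2x/9
  d/dx[y^2/36] = y·y'/18
  d/dx[-1] = 0

Separating the contributions that come from x directly and those that come through y:
  without y':      2x/9
  multiplying y':  y/18

so (2x/9) + (y/18)·y' = 0, and therefore
  dy/dx = -(2x/9)/(y/18) = -4x/y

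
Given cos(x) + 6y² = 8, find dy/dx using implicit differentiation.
Take d/dx of both sides. Since y is implicitly a function of x, the chain rule attaches a y' = dy/dx factor whenever we differentiate through y.

Set F(x, y) = (left side) − (right side), so the curve is F = 0. Differentiating each term of F:
  d/dx[6y^2] = 12y·y'
  d/dx[cos(x)] = -sin(x)
  d/dx[-8] = 0

Collecting, the y'-free part is the partial derivative in x and the y' coefficient is the partial derivative in y:
  ∂F/∂x = -sin(x)
  ∂F/∂y = 12y

so d/dx[F(x, y(x))] = ∂F/∂x + (∂F/∂y)·y' = 0. Rearranging,
  dy/dx = -(∂F/∂x)/(∂F/∂y) = -(-sin(x))/(12y) = sin(x)/(12y)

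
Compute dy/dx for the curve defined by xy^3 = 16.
Differentiate the relation implicitly: treat y = y(x) and apply the chain rule, so every y-derivative picks up a y' = dy/dx factor.

With everything moved to the left-hand side, differentiate term by term:
  d/dx[xy^3] = 3xy^2·y' + y^3
  d/dx[-16] = 0

Separating the contributions that come from x directly and those that come through y:
  without y':      y^3
  multiplying y':  3xy^2

so (y^3) + (3xy^2)·y' = 0, and therefore
  dy/dx = -(y^3)/(3xy^2) = -y/(3x)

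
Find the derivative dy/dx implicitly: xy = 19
Differentiate the relation implicitly: treat y = y(x) and apply the chain rule, so every y-derivative picks up a y' = dy/dx factor.

With everything moved to the left-hand side, differentiate term by term:
  d/dx[xy] = x·y' + y
  d/dx[-19] = 0

Separating the contributions that come from x directly and those that come through y:
  without y':      y
  multiplying y':  x

so (y) + (x)·y' = 0, and therefore
  dy/dx = -(y)/(x) = -y/x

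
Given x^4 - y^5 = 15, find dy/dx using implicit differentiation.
Take d/dx of both sides. Since y is implicitly a function of x, the chain rule attaches a y' = dy/dx factor whenever we differentiate through y.

Set F(x, y) = (left side) − (right side), so the curve is F = 0. Differentiating each term of F:
  d/dx[x^4] = 4x^3
  d/dx[-y^5] = -5y^4·y'
  d/dx[-15] = 0

Collecting, the y'-free part is the partial derivative in x and the y' coefficient is the partial derivative in y:
  ∂F/∂x = 4x^3
  ∂F/∂y = -5y^4

so d/dx[F(x, y(x))] = ∂F/∂x + (∂F/∂y)·y' = 0. Rearranging,
  dy/dx = -(∂F/∂x)/(∂F/∂y) = -(4x^3)/(-5y^4) = 4x^3/(5y^4)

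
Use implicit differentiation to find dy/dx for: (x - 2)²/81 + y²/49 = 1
Apply d/dx to both sides, remembering that y depends on x. Each occurrence of y therefore brings in a y' = dy/dx via the chain rule.

With F(x, y) equal to the left-hand side minus the right, differentiate F term by term:
  d/dx[y^2/49] = 2y·y'/49
  d/dx[(x - 2)^2/81] = 2x/81 - 4/81
  d/dx[-1] = 0
Adding these up, d/dx[F] = 0 becomes
  (2x/81 - 4/81) + (2y/49)·y' = 0,
so isolating y',
  dy/dx = -(2x/81 - 4/81)/(2y/49)
        = -(2(x - 2)/81)/(2y/49) = 49(2 - x)/(81y)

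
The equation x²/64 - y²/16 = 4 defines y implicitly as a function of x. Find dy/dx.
Take d/dx of both sides. Since y is implicitly a function of x, the chain rule attaches a y' = dy/dx factor whenever we differentiate through y.

Set F(x, y) = (left side) − (right side), so the curve is F = 0. Differentiating each term of F:
  d/dx[x^2/64] = x/32
  d/dx[-y^2/16] = -y·y'/8
  d/dx[-4] = 0

Collecting, the y'-free part is the partial derivative in x and the y' coefficient is the partial derivative in y:
  ∂F/∂x = x/32
  ∂F/∂y = -y/8

so d/dx[F(x, y(x))] = ∂F/∂x + (∂F/∂y)·y' = 0. Rearranging,
  dy/dx = -(∂F/∂x)/(∂F/∂y) = -(x/32)/(-y/8) = x/(4y)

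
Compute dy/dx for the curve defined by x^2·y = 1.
Differentiate both sides with respect to x, treating y as y(x). By the chain rule, any term containing y contributes a factor of y' = dy/dx when we differentiate it.

Move every term to one side and write the relation as F(x, y) = 0. Term by term,
  d/dx[x^2y] = x^2·y' + 2xy
  d/dx[-1] = 0

The pieces without y' make up ∂F/∂x and the coefficient of y' is ∂F/∂y:
  ∂F/∂x = 2xy,
  ∂F/∂y = x^2.

Since d/dx[F] = ∂F/∂x + (∂F/∂y)·y' = 0, solve for y':
  (∂F/∂y)·y' = -∂F/∂x
  dy/dx = -(∂F/∂x)/(∂F/∂y) = -(2xy)/(x^2) = -2y/x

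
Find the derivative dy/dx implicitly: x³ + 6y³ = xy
Apply d/dx to both sides, remembering that y depends on x. Each occurrence of y therefore brings in a y' = dy/dx via the chain rule.

With F(x, y) equal to the left-hand side minus the right, differentiate F term by term:
  d/dx[x^3] = 3x^2
  d/dx[-xy] = -x·y' - y
  d/dx[6y^3] = 18y^2·y'
Adding these up, d/dx[F] = 0 becomes
  (3x^2 - y) + (-x + 18y^2)·y' = 0,
so isolating y',
  dy/dx = -(3x^2 - y)/(-x + 18y^2) = (3x^2 - y)/(x - 18y^2)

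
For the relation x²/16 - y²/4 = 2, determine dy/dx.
Differentiate the relation implicitly: treat y = y(x) and apply the chain rule, so every y-derivative picks up a y' = dy/dx factor.

With everything moved to the left-hand side, differentiate term by term:
  d/dx[x^2/16] = x/8
  d/dx[-y^2/4] = -y·y'/2
  d/dx[-2] = 0

Separating the contributions that come from x directly and those that come through y:
  without y':      x/8
  multiplying y':  -y/2

so (x/8) + (-y/2)·y' = 0, and therefore
  dy/dx = -(x/8)/(-y/2) = x/(4y)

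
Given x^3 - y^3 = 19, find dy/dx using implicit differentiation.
Apply d/dx to both sides, remembering that y depends on x. Each occurrence of y therefore brings in a y' = dy/dx via the chain rule.

With F(x, y) equal to the left-hand side minus the right, differentiate F term by term:
  d/dx[x^3] = 3x^2
  d/dx[-y^3] = -3y^2·y'
  d/dx[-19] = 0
Adding these up, d/dx[F] = 0 becomes
  (3x^2) + (-3y^2)·y' = 0,
so isolating y',
  dy/dx = -(3x^2)/(-3y^2) = x^2/y^2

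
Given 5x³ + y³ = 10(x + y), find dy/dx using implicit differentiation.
Differentiate both sides with respect to x, treating y as y(x). By the chain rule, any term containing y contributes a factor of y' = dy/dx when we differentiate it.

Move every term to one side and write the relation as F(x, y) = 0. Term by term,
  d/dx[5x^3] = 15x^2
  d/dx[-10x] = -10
  d/dx[y^3] = 3y^2·y'
  d/dx[-10y] = -10·y'

The pieces without y' make up ∂F/∂x and the coefficient of y' is ∂F/∂y:
  ∂F/∂x = 15x^2 - 10,
  ∂F/∂y = 3y^2 - 10.

Since d/dx[F] = ∂F/∂x + (∂F/∂y)·y' = 0, solve for y':
  (∂F/∂y)·y' = -∂F/∂x
  dy/dx = -(∂F/∂x)/(∂F/∂y) = -(15x^2 - 10)/(3y^2 - 10) = 5(2 - 3x^2)/(3y^2 - 10)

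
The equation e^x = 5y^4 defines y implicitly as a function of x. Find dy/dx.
Differentiate the relation implicitly: treat y = y(x) and apply the chain rule, so every y-derivative picks up a y' = dy/dx factor.

With everything moved to the left-hand side, differentiate term by term:
  d/dx[-5y^4] = -20y^3·y'
  d/dx[e^(x)] = e^(x)

Separating the contributions that come from x directly and those that come through y:
  without y':      e^(x)
  multiplying y':  -20y^3

so (e^(x)) + (-20y^3)·y' = 0, and therefore
  dy/dx = -(e^(x))/(-20y^3) = e^(x)/(20y^3)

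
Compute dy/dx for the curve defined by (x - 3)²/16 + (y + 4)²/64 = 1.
Differentiate the relation implicitly: treat y = y(x) and apply the chain rule, so every y-derivative picks up a y' = dy/dx factor.

With everything moved to the left-hand side, differentiate term by term:
  d/dx[(x - 3)^2/16] = x/8 - 3/8
  d/dx[(y + 4)^2/64] = y'(y + 4)/32
  d/dx[-1] = 0

Separating the contributions that come from x directly and those that come through y:
  without y':      x/8 - 3/8
  multiplying y':  y/32 + 1/8

so (x/8 - 3/8) + (y/32 + 1/8)·y' = 0, and therefore
  dy/dx = -(x/8 - 3/8)/(y/32 + 1/8)
        = -((x - 3)/8)/((y + 4)/32) = 4(3 - x)/(y + 4)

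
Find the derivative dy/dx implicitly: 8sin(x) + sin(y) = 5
Differentiate both sides with respect to x, treating y as y(x). By the chain rule, any term containing y contributes a factor of y' = dy/dx when we differentiate it.

Move every term to one side and write the relation as F(x, y) = 0. Term by term,
  d/dx[8sin(x)] = 8cos(x)
  d/dx[sin(y)] = y'·cos(y)
  d/dx[-5] = 0

The pieces without y' make up ∂F/∂x and the coefficient of y' is ∂F/∂y:
  ∂F/∂x = 8cos(x),
  ∂F/∂y = cos(y).

Since d/dx[F] = ∂F/∂x + (∂F/∂y)·y' = 0, solve for y':
  (∂F/∂y)·y' = -∂F/∂x
  dy/dx = -(∂F/∂x)/(∂F/∂y) = -(8cos(x))/(cos(y)) = -8cos(x)/cos(y)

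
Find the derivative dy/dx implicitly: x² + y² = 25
Differentiate the relation implicitly: treat y = y(x) and apply the chain rule, so every y-derivative picks up a y' = dy/dx factor.

With everything moved to the left-hand side, differentiate term by term:
  d/dx[x^2] = 2x
  d/dx[y^2] = 2y·y'
  d/dx[-25] = 0

Separating the contributions that come from x directly and those that come through y:
  without y':      2x
  multiplying y':  2y

so (2x) + (2y)·y' = 0, and therefore
  dy/dx = -(2x)/(2y) = -x/y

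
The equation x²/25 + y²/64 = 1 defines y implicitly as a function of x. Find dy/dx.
Differentiate both sides with respect to x, treating y as y(x). By the chain rule, any term containing y contributes a factor of y' = dy/dx when we differentiate it.

Move every term to one side and write the relation as F(x, y) = 0. Term by term,
  d/dx[x^2/25] = 2x/25
  d/dx[y^2/64] = y·y'/32
  d/dx[-1] = 0

The pieces without y' make up ∂F/∂x and the coefficient of y' is ∂F/∂y:
  ∂F/∂x = 2x/25,
  ∂F/∂y = y/32.

Since d/dx[F] = ∂F/∂x + (∂F/∂y)·y' = 0, solve for y':
  (∂F/∂y)·y' = -∂F/∂x
  dy/dx = -(∂F/∂x)/(∂F/∂y) = -(2x/25)/(y/32) = -64x/(25y)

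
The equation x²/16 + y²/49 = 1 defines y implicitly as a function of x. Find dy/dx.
Differentiate the relation implicitly: treat y = y(x) and apply the chain rule, so every y-derivative picks up a y' = dy/dx factor.

With everything moved to the left-hand side, differentiate term by term:
  d/dx[x^2/16] = x/8
  d/dx[y^2/49] = 2y·y'/49
  d/dx[-1] = 0

Separating the contributions that come from x directly and those that come through y:
  without y':      x/8
  multiplying y':  2y/49

so (x/8) + (2y/49)·y' = 0, and therefore
  dy/dx = -(x/8)/(2y/49) = -49x/(16y)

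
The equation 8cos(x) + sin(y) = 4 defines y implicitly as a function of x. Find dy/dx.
Differentiate both sides with respect to x, treating y as y(x). By the chain rule, any term containing y contributes a factor of y' = dy/dx when we differentiate it.

Move every term to one side and write the relation as F(x, y) = 0. Term by term,
  d/dx[sin(y)] = y'·cos(y)
  d/dx[8cos(x)] = -8sin(x)
  d/dx[-4] = 0

The pieces without y' make up ∂F/∂x and the coefficient of y' is ∂F/∂y:
  ∂F/∂x = -8sin(x),
  ∂F/∂y = cos(y).

Since d/dx[F] = ∂F/∂x + (∂F/∂y)·y' = 0, solve for y':
  (∂F/∂y)·y' = -∂F/∂x
  dy/dx = -(∂F/∂x)/(∂F/∂y) = -(-8sin(x))/(cos(y)) = 8sin(x)/cos(y)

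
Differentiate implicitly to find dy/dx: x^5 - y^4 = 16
Apply d/dx to both sides, remembering that y depends on x. Each occurrence of y therefore brings in a y' = dy/dx via the chain rule.

With F(x, y) equal to the left-hand side minus the right, differentiate F term by term:
  d/dx[x^5] = 5x^4
  d/dx[-y^4] = -4y^3·y'
  d/dx[-16] = 0
Adding these up, d/dx[F] = 0 becomes
  (5x^4) + (-4y^3)·y' = 0,
so isolating y',
  dy/dx = -(5x^4)/(-4y^3) = 5x^4/(4y^3)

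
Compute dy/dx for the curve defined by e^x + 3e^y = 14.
Apply d/dx to both sides, remembering that y depends on x. Each occurrence of y therefore brings in a y' = dy/dx via the chain rule.

With F(x, y) equal to the left-hand side minus the right, differentiate F term by term:
  d/dx[e^(x)] = e^(x)
  d/dx[3e^(y)] = 3·y'·e^(y)
  d/dx[-14] = 0
Adding these up, d/dx[F] = 0 becomes
  (e^(x)) + (3e^(y))·y' = 0,
so isolating y',
  dy/dx = -(e^(x))/(3e^(y)) = -e^(x - y)/3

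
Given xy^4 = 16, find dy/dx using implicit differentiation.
Take d/dx of both sides. Since y is implicitly a function of x, the chain rule attaches a y' = dy/dx factor whenever we differentiate through y.

Set F(x, y) = (left side) − (right side), so the curve is F = 0. Differentiating each term of F:
  d/dx[xy^4] = 4xy^3·y' + y^4
  d/dx[-16] = 0

Collecting, the y'-free part is the partial derivative in x and the y' coefficient is the partial derivative in y:
  ∂F/∂x = y^4
  ∂F/∂y = 4xy^3

so d/dx[F(x, y(x))] = ∂F/∂x + (∂F/∂y)·y' = 0. Rearranging,
  dy/dx = -(∂F/∂x)/(∂F/∂y) = -(y^4)/(4xy^3) = -y/(4x)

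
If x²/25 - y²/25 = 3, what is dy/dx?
Differentiate both sides with respect to x, treating y as y(x). By the chain rule, any term containing y contributes a factor of y' = dy/dx when we differentiate it.

Move every term to one side and write the relation as F(x, y) = 0. Term by term,
  d/dx[x^2/25] = 2x/25
  d/dx[-y^2/25] = -2y·y'/25
  d/dx[-3] = 0

The pieces without y' make up ∂F/∂x and the coefficient of y' is ∂F/∂y:
  ∂F/∂x = 2x/25,
  ∂F/∂y = -2y/25.

Since d/dx[F] = ∂F/∂x + (∂F/∂y)·y' = 0, solve for y':
  (∂F/∂y)·y' = -∂F/∂x
  dy/dx = -(∂F/∂x)/(∂F/∂y) = -(2x/25)/(-2y/25) = x/y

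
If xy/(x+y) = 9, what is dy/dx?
Differentiate the relation implicitly: treat y = y(x) and apply the chain rule, so every y-derivative picks up a y' = dy/dx factor.

With everything moved to the left-hand side, differentiate term by term:
  d/dx[xy/(x + y)] = xy(-y' - 1)/(x + y)^2 + x·y'/(x + y) + y/(x + y)
  d/dx[-9] = 0

Separating the contributions that come from x directly and those that come through y:
  without y':      -xy/(x + y)^2 + y/(x + y)
  multiplying y':  -xy/(x + y)^2 + x/(x + y)

so (-xy/(x + y)^2 + y/(x + y)) + (-xy/(x + y)^2 + x/(x + y))·y' = 0, and therefore
  dy/dx = -(-xy/(x + y)^2 + y/(x + y))/(-xy/(x + y)^2 + x/(x + y))
        = -(y^2/(x + y)^2)/(x^2/(x + y)^2) = -y^2/x^2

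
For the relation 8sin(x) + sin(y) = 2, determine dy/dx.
Apply d/dx to both sides, remembering that y depends on x. Each occurrence of y therefore brings in a y' = dy/dx via the chain rule.

With F(x, y) equal to the left-hand side minus the right, differentiate F term by term:
  d/dx[8sin(x)] = 8cos(x)
  d/dx[sin(y)] = y'·cos(y)
  d/dx[-2] = 0
Adding these up, d/dx[F] = 0 becomes
  (8cos(x)) + (cos(y))·y' = 0,
so isolating y',
  dy/dx = -(8cos(x))/(cos(y)) = -8cos(x)/cos(y)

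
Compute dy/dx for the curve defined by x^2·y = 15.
Take d/dx of both sides. Since y is implicitly a function of x, the chain rule attaches a y' = dy/dx factor whenever we differentiate through y.

Set F(x, y) = (left side) − (right side), so the curve is F = 0. Differentiating each term of F:
  d/dx[x^2y] = x^2·y' + 2xy
  d/dx[-15] = 0

Collecting, the y'-free part is the partial derivative in x and the y' coefficient is the partial derivative in y:
  ∂F/∂x = 2xy
  ∂F/∂y = x^2

so d/dx[F(x, y(x))] = ∂F/∂x + (∂F/∂y)·y' = 0. Rearranging,
  dy/dx = -(∂F/∂x)/(∂F/∂y) = -(2xy)/(x^2) = -2y/x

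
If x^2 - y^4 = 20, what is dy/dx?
Differentiate the relation implicitly: treat y = y(x) and apply the chain rule, so every y-derivative picks up a y' = dy/dx factor.

With everything moved to the left-hand side, differentiate term by term:
  d/dx[x^2] = 2x
  d/dx[-y^4] = -4y^3·y'
  d/dx[-20] = 0

Separating the contributions that come from x directly and those that come through y:
  without y':      2x
  multiplying y':  -4y^3

so (2x) + (-4y^3)·y' = 0, and therefore
  dy/dx = -(2x)/(-4y^3) = x/(2y^3)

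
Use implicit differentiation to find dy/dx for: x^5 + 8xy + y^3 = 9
Differentiate both sides with respect to x, treating y as y(x). By the chain rule, any term containing y contributes a factor of y' = dy/dx when we differentiate it.

Move every term to one side and write the relation as F(x, y) = 0. Term by term,
  d/dx[x^5] = 5x^4
  d/dx[8xy] = 8x·y' + 8y
  d/dx[y^3] = 3y^2·y'
  d/dx[-9] = 0

The pieces without y' make up ∂F/∂x and the coefficient of y' is ∂F/∂y:
  ∂F/∂x = 5x^4 + 8y,
  ∂F/∂y = 8x + 3y^2.

Since d/dx[F] = ∂F/∂x + (∂F/∂y)·y' = 0, solve for y':
  (∂F/∂y)·y' = -∂F/∂x
  dy/dx = -(∂F/∂x)/(∂F/∂y) = -(5x^4 + 8y)/(8x + 3y^2) = (-5x^4 - 8y)/(8x + 3y^2)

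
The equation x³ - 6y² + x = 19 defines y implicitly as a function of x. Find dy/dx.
Differentiate both sides with respect to x, treating y as y(x). By the chain rule, any term containing y contributes a factor of y' = dy/dx when we differentiate it.

Move every term to one side and write the relation as F(x, y) = 0. Term by term,
  d/dx[x^3] = 3x^2
  d/dx[x] = 1
  d/dx[-6y^2] = -12y·y'
  d/dx[-19] = 0

The pieces without y' make up ∂F/∂x and the coefficient of y' is ∂F/∂y:
  ∂F/∂x = 3x^2 + 1,
  ∂F/∂y = -12y.

Since d/dx[F] = ∂F/∂x + (∂F/∂y)·y' = 0, solve for y':
  (∂F/∂y)·y' = -∂F/∂x
  dy/dx = -(∂F/∂x)/(∂F/∂y) = -(3x^2 + 1)/(-12y) = (3x^2 + 1)/(12y)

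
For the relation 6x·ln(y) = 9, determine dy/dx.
Take d/dx of both sides. Since y is implicitly a function of x, the chain rule attaches a y' = dy/dx factor whenever we differentiate through y.

Set F(x, y) = (left side) − (right side), so the curve is F = 0. Differentiating each term of F:
  d/dx[6x·ln(y)] = 6x·y'/y + 6ln(y)
  d/dx[-9] = 0

Collecting, the y'-free part is the partial derivative in x and the y' coefficient is the partial derivative in y:
  ∂F/∂x = 6ln(y)
  ∂F/∂y = 6x/y

so d/dx[F(x, y(x))] = ∂F/∂x + (∂F/∂y)·y' = 0. Rearranging,
  dy/dx = -(∂F/∂x)/(∂F/∂y) = -(6ln(y))/(6x/y) = -y·ln(y)/x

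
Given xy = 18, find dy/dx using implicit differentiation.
Apply d/dx to both sides, remembering that y depends on x. Each occurrence of y therefore brings in a y' = dy/dx via the chain rule.

With F(x, y) equal to the left-hand side minus the right, differentiate F term by term:
  d/dx[xy] = x·y' + y
  d/dx[-18] = 0
Adding these up, d/dx[F] = 0 becomes
  (y) + (x)·y' = 0,
so isolating y',
  dy/dx = -(y)/(x) = -y/x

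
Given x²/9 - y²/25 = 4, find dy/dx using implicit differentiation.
Differentiate both sides with respect to x, treating y as y(x). By the chain rule, any term containing y contributes a factor of y' = dy/dx when we differentiate it.

Move every term to one side and write the relation as F(x, y) = 0. Term by term,
  d/dx[x^2/9] = 2x/9
  d/dx[-y^2/25] = -2y·y'/25
  d/dx[-4] = 0

The pieces without y' make up ∂F/∂x and the coefficient of y' is ∂F/∂y:
  ∂F/∂x = 2x/9,
  ∂F/∂y = -2y/25.

Since d/dx[F] = ∂F/∂x + (∂F/∂y)·y' = 0, solve for y':
  (∂F/∂y)·y' = -∂F/∂x
  dy/dx = -(∂F/∂x)/(∂F/∂y) = -(2x/9)/(-2y/25) = 25x/(9y)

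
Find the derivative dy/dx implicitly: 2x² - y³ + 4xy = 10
Differentiate the relation implicitly: treat y = y(x) and apply the chain rule, so every y-derivative picks up a y' = dy/dx factor.

With everything moved to the left-hand side, differentiate term by term:
  d/dx[2x^2] = 4x
  d/dx[4xy] = 4x·y' + 4y
  d/dx[-y^3] = -3y^2·y'
  d/dx[-10] = 0

Separating the contributions that come from x directly and those that come through y:
  without y':      4x + 4y
  multiplying y':  4x - 3y^2

so (4x + 4y) + (4x - 3y^2)·y' = 0, and therefore
  dy/dx = -(4x + 4y)/(4x - 3y^2) = 4(-x - y)/(4x - 3y^2)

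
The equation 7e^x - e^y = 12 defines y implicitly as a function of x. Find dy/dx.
Differentiate the relation implicitly: treat y = y(x) and apply the chain rule, so every y-derivative picks up a y' = dy/dx factor.

With everything moved to the left-hand side, differentiate term by term:
  d/dx[7e^(x)] = 7e^(x)
  d/dx[-e^(y)] = -y'·e^(y)
  d/dx[-12] = 0

Separating the contributions that come from x directly and those that come through y:
  without y':      7e^(x)
  multiplying y':  -e^(y)

so (7e^(x)) + (-e^(y))·y' = 0, and therefore
  dy/dx = -(7e^(x))/(-e^(y)) = 7e^(x - y)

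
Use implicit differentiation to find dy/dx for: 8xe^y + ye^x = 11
Take d/dx of both sides. Since y is implicitly a function of x, the chain rule attaches a y' = dy/dx factor whenever we differentiate through y.

Set F(x, y) = (left side) − (right side), so the curve is F = 0. Differentiating each term of F:
  d/dx[8x·e^(y)] = 8x·y'·e^(y) + 8e^(y)
  d/dx[y·e^(x)] = y·e^(x) + y'·e^(x)
  d/dx[-11] = 0

Collecting, the y'-free part is the partial derivative in x and the y' coefficient is the partial derivative in y:
  ∂F/∂x = y·e^(x) + 8e^(y)
  ∂F/∂y = 8x·e^(y) + e^(x)

so d/dx[F(x, y(x))] = ∂F/∂x + (∂F/∂y)·y' = 0. Rearranging,
  dy/dx = -(∂F/∂x)/(∂F/∂y) = -(y·e^(x) + 8e^(y))/(8x·e^(y) + e^(x)) = (-y·e^(x) - 8e^(y))/(8x·e^(y) + e^(x))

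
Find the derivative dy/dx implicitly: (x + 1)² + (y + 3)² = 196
Differentiate both sides with respect to x, treating y as y(x). By the chain rule, any term containing y contributes a factor of y' = dy/dx when we differentiate it.

Move every term to one side and write the relation as F(x, y) = 0. Term by term,
  d/dx[(x + 1)^2] = 2x + 2
  d/dx[(y + 3)^2] = 2·y'(y + 3)
  d/dx[-196] = 0

The pieces without y' make up ∂F/∂x and the coefficient of y' is ∂F/∂y:
  ∂F/∂x = 2x + 2,
  ∂F/∂y = 2y + 6.

Since d/dx[F] = ∂F/∂x + (∂F/∂y)·y' = 0, solve for y':
  (∂F/∂y)·y' = -∂F/∂x
  dy/dx = -(∂F/∂x)/(∂F/∂y) = -(2x + 2)/(2y + 6) = (-x - 1)/(y + 3)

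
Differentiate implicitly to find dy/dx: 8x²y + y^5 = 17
Apply d/dx to both sides, remembering that y depends on x. Each occurrence of y therefore brings in a y' = dy/dx via the chain rule.

With F(x, y) equal to the left-hand side minus the right, differentiate F term by term:
  d/dx[8x^2y] = 8x^2·y' + 16xy
  d/dx[y^5] = 5y^4·y'
  d/dx[-17] = 0
Adding these up, d/dx[F] = 0 becomes
  (16xy) + (8x^2 + 5y^4)·y' = 0,
so isolating y',
  dy/dx = -(16xy)/(8x^2 + 5y^4) = -16xy/(8x^2 + 5y^4)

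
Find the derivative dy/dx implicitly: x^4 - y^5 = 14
Apply d/dx to both sides, remembering that y depends on x. Each occurrence of y therefore brings in a y' = dy/dx via the chain rule.

With F(x, y) equal to the left-hand side minus the right, differentiate F term by term:
  d/dx[x^4] = 4x^3
  d/dx[-y^5] = -5y^4·y'
  d/dx[-14] = 0
Adding these up, d/dx[F] = 0 becomes
  (4x^3) + (-5y^4)·y' = 0,
so isolating y',
  dy/dx = -(4x^3)/(-5y^4) = 4x^3/(5y^4)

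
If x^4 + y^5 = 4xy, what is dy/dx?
Apply d/dx to both sides, remembering that y depends on x. Each occurrence of y therefore brings in a y' = dy/dx via the chain rule.

With F(x, y) equal to the left-hand side minus the right, differentiate F term by term:
  d/dx[x^4] = 4x^3
  d/dx[-4xy] = -4x·y' - 4y
  d/dx[y^5] = 5y^4·y'
Adding these up, d/dx[F] = 0 becomes
  (4x^3 - 4y) + (-4x + 5y^4)·y' = 0,
so isolating y',
  dy/dx = -(4x^3 - 4y)/(-4x + 5y^4) = 4(x^3 - y)/(4x - 5y^4)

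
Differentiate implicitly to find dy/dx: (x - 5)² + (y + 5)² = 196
Differentiate both sides with respect to x, treating y as y(x). By the chain rule, any term containing y contributes a factor of y' = dy/dx when we differentiate it.

Move every term to one side and write the relation as F(x, y) = 0. Term by term,
  d/dx[(x - 5)^2] = 2x - 10
  d/dx[(y + 5)^2] = 2·y'(y + 5)
  d/dx[-196] = 0

The pieces without y' make up ∂F/∂x and the coefficient of y' is ∂F/∂y:
  ∂F/∂x = 2x - 10,
  ∂F/∂y = 2y + 10.

Since d/dx[F] = ∂F/∂x + (∂F/∂y)·y' = 0, solve for y':
  (∂F/∂y)·y' = -∂F/∂x
  dy/dx = -(∂F/∂x)/(∂F/∂y) = -(2x - 10)/(2y + 10) = (5 - x)/(y + 5)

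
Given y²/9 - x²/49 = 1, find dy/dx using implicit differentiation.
Differentiate both sides with respect to x, treating y as y(x). By the chain rule, any term containing y contributes a factor of y' = dy/dx when we differentiate it.

Move every term to one side and write the relation as F(x, y) = 0. Term by term,
  d/dx[-x^2/49] = -2x/49
  d/dx[y^2/9] = 2y·y'/9
  d/dx[-1] = 0

The pieces without y' make up ∂F/∂x and the coefficient of y' is ∂F/∂y:
  ∂F/∂x = -2x/49,
  ∂F/∂y = 2y/9.

Since d/dx[F] = ∂F/∂x + (∂F/∂y)·y' = 0, solve for y':
  (∂F/∂y)·y' = -∂F/∂x
  dy/dx = -(∂F/∂x)/(∂F/∂y) = -(-2x/49)/(2y/9) = 9x/(49y)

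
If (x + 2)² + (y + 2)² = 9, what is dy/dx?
Take d/dx of both sides. Since y is implicitly a function of x, the chain rule attaches a y' = dy/dx factor whenever we differentiate through y.

Set F(x, y) = (left side) − (right side), so the curve is F = 0. Differentiating each term of F:
  d/dx[(x + 2)^2] = 2x + 4
  d/dx[(y + 2)^2] = 2·y'(y + 2)
  d/dx[-9] = 0

Collecting, the y'-free part is the partial derivative in x and the y' coefficient is the partial derivative in y:
  ∂F/∂x = 2x + 4
  ∂F/∂y = 2y + 4

so d/dx[F(x, y(x))] = ∂F/∂x + (∂F/∂y)·y' = 0. Rearranging,
  dy/dx = -(∂F/∂x)/(∂F/∂y) = -(2x + 4)/(2y + 4) = (-x - 2)/(y + 2)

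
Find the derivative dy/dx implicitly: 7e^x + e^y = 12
Take d/dx of both sides. Since y is implicitly a function of x, the chain rule attaches a y' = dy/dx factor whenever we differentiate through y.

Set F(x, y) = (left side) − (right side), so the curve is F = 0. Differentiating each term of F:
  d/dx[7e^(x)] = 7e^(x)
  d/dx[e^(y)] = y'·e^(y)
  d/dx[-12] = 0

Collecting, the y'-free part is the partial derivative in x and the y' coefficient is the partial derivative in y:
  ∂F/∂x = 7e^(x)
  ∂F/∂y = e^(y)

so d/dx[F(x, y(x))] = ∂F/∂x + (∂F/∂y)·y' = 0. Rearranging,
  dy/dx = -(∂F/∂x)/(∂F/∂y) = -(7e^(x))/(e^(y)) = -7e^(x - y)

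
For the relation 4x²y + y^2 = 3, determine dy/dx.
Take d/dx of both sides. Since y is implicitly a function of x, the chain rule attaches a y' = dy/dx factor whenever we differentiate through y.

Set F(x, y) = (left side) − (right side), so the curve is F = 0. Differentiating each term of F:
  d/dx[4x^2y] = 4x^2·y' + 8xy
  d/dx[y^2] = 2y·y'
  d/dx[-3] = 0

Collecting, the y'-free part is the partial derivative in x and the y' coefficient is the partial derivative in y:
  ∂F/∂x = 8xy
  ∂F/∂y = 4x^2 + 2y

so d/dx[F(x, y(x))] = ∂F/∂x + (∂F/∂y)·y' = 0. Rearranging,
  dy/dx = -(∂F/∂x)/(∂F/∂y) = -(8xy)/(4x^2 + 2y) = -4xy/(2x^2 + y)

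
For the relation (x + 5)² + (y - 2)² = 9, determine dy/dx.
Apply d/dx to both sides, remembering that y depends on x. Each occurrence of y therefore brings in a y' = dy/dx via the chain rule.

With F(x, y) equal to the left-hand side minus the right, differentiate F term by term:
  d/dx[(x + 5)^2] = 2x + 10
  d/dx[(y - 2)^2] = 2·y'(y - 2)
  d/dx[-9] = 0
Adding these up, d/dx[F] = 0 becomes
  (2x + 10) + (2y - 4)·y' = 0,
so isolating y',
  dy/dx = -(2x + 10)/(2y - 4) = (-x - 5)/(y - 2)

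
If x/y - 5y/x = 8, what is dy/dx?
Take d/dx of both sides. Since y is implicitly a function of x, the chain rule attaches a y' = dy/dx factor whenever we differentiate through y.

Set F(x, y) = (left side) − (right side), so the curve is F = 0. Differentiating each term of F:
  d/dx[x/y] = -x·y'/y^2 + 1/y
  d/dx[-5y/x] = -5·y'/x + 5y/x^2
  d/dx[-8] = 0

Collecting, the y'-free part is the partial derivative in x and the y' coefficient is the partial derivative in y:
  ∂F/∂x = 1/y + 5y/x^2
  ∂F/∂y = -x/y^2 - 5/x

so d/dx[F(x, y(x))] = ∂F/∂x + (∂F/∂y)·y' = 0. Rearranging,
  dy/dx = -(∂F/∂x)/(∂F/∂y) = -(1/y + 5y/x^2)/(-x/y^2 - 5/x)
        = -((x^2 + 5y^2)/(x^2y))/(-(x^2 + 5y^2)/(xy^2)) = y/x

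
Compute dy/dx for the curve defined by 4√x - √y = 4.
Take d/dx of both sides. Since y is implicitly a function of x, the chain rule attaches a y' = dy/dx factor whenever we differentiate through y.

Set F(x, y) = (left side) − (right side), so the curve is F = 0. Differentiating each term of F:
  d/dx[4√(x)] = 2/√(x)
  d/dx[-√(y)] = -y'/(2√(y))
  d/dx[-4] = 0

Collecting, the y'-free part is the partial derivative in x and the y' coefficient is the partial derivative in y:
  ∂F/∂x = 2/√(x)
  ∂F/∂y = -1/(2√(y))

so d/dx[F(x, y(x))] = ∂F/∂x + (∂F/∂y)·y' = 0. Rearranging,
  dy/dx = -(∂F/∂x)/(∂F/∂y) = -(2/√(x))/(-1/(2√(y))) = 4√(y)/√(x)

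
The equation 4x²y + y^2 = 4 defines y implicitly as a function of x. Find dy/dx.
Differentiate both sides with respect to x, treating y as y(x). By the chain rule, any term containing y contributes a factor of y' = dy/dx when we differentiate it.

Move every term to one side and write the relation as F(x, y) = 0. Term by term,
  d/dx[4x^2y] = 4x^2·y' + 8xy
  d/dx[y^2] = 2y·y'
  d/dx[-4] = 0

The pieces without y' make up ∂F/∂x and the coefficient of y' is ∂F/∂y:
  ∂F/∂x = 8xy,
  ∂F/∂y = 4x^2 + 2y.

Since d/dx[F] = ∂F/∂x + (∂F/∂y)·y' = 0, solve for y':
  (∂F/∂y)·y' = -∂F/∂x
  dy/dx = -(∂F/∂x)/(∂F/∂y) = -(8xy)/(4x^2 + 2y) = -4xy/(2x^2 + y)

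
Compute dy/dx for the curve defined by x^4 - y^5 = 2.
Apply d/dx to both sides, remembering that y depends on x. Each occurrence of y therefore brings in a y' = dy/dx via the chain rule.

With F(x, y) equal to the left-hand side minus the right, differentiate F term by term:
  d/dx[x^4] = 4x^3
  d/dx[-y^5] = -5y^4·y'
  d/dx[-2] = 0
Adding these up, d/dx[F] = 0 becomes
  (4x^3) + (-5y^4)·y' = 0,
so isolating y',
  dy/dx = -(4x^3)/(-5y^4) = 4x^3/(5y^4)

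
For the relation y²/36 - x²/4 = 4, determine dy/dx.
Apply d/dx to both sides, remembering that y depends on x. Each occurrence of y therefore brings in a y' = dy/dx via the chain rule.

With F(x, y) equal to the left-hand side minus the right, differentiate F term by term:
  d/dx[-x^2/4] = -x/2
  d/dx[y^2/36] = y·y'/18
  d/dx[-4] = 0
Adding these up, d/dx[F] = 0 becomes
  (-x/2) + (y/18)·y' = 0,
so isolating y',
  dy/dx = -(-x/2)/(y/18) = 9x/y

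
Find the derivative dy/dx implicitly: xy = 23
Apply d/dx to both sides, remembering that y depends on x. Each occurrence of y therefore brings in a y' = dy/dx via the chain rule.

With F(x, y) equal to the left-hand side minus the right, differentiate F term by term:
  d/dx[xy] = x·y' + y
  d/dx[-23] = 0
Adding these up, d/dx[F] = 0 becomes
  (y) + (x)·y' = 0,
so isolating y',
  dy/dx = -(y)/(x) = -y/x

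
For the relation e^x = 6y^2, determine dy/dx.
Differentiate the relation implicitly: treat y = y(x) and apply the chain rule, so every y-derivative picks up a y' = dy/dx factor.

With everything moved to the left-hand side, differentiate term by term:
  d/dx[-6y^2] = -12y·y'
  d/dx[e^(x)] = e^(x)

Separating the contributions that come from x directly and those that come through y:
  without y':      e^(x)
  multiplying y':  -12y

so (e^(x)) + (-12y)·y' = 0, and therefore
  dy/dx = -(e^(x))/(-12y) = e^(x)/(12y)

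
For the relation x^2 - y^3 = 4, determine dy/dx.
Differentiate both sides with respect to x, treating y as y(x). By the chain rule, any term containing y contributes a factor of y' = dy/dx when we differentiate it.

Move every term to one side and write the relation as F(x, y) = 0. Term by term,
  d/dx[x^2] = 2x
  d/dx[-y^3] = -3y^2·y'
  d/dx[-4] = 0

The pieces without y' make up ∂F/∂x and the coefficient of y' is ∂F/∂y:
  ∂F/∂x = 2x,
  ∂F/∂y = -3y^2.

Since d/dx[F] = ∂F/∂x + (∂F/∂y)·y' = 0, solve for y':
  (∂F/∂y)·y' = -∂F/∂x
  dy/dx = -(∂F/∂x)/(∂F/∂y) = -(2x)/(-3y^2) = 2x/(3y^2)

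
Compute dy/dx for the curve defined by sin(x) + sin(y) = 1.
Apply d/dx to both sides, remembering that y depends on x. Each occurrence of y therefore brings in a y' = dy/dx via the chain rule.

With F(x, y) equal to the left-hand side minus the right, differentiate F term by term:
  d/dx[sin(x)] = cos(x)
  d/dx[sin(y)] = y'·cos(y)
  d/dx[-1] = 0
Adding these up, d/dx[F] = 0 becomes
  (cos(x)) + (cos(y))·y' = 0,
so isolating y',
  dy/dx = -(cos(x))/(cos(y)) = -cos(x)/cos(y)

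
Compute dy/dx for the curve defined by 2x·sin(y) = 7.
Apply d/dx to both sides, remembering that y depends on x. Each occurrence of y therefore brings in a y' = dy/dx via the chain rule.

With F(x, y) equal to the left-hand side minus the right, differentiate F term by term:
  d/dx[2x·sin(y)] = 2x·y'·cos(y) + 2sin(y)
  d/dx[-7] = 0
Adding these up, d/dx[F] = 0 becomes
  (2sin(y)) + (2x·cos(y))·y' = 0,
so isolating y',
  dy/dx = -(2sin(y))/(2x·cos(y)) = -tan(y)/x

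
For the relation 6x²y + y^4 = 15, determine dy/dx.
Differentiate both sides with respect to x, treating y as y(x). By the chain rule, any term containing y contributes a factor of y' = dy/dx when we differentiate it.

Move every term to one side and write the relation as F(x, y) = 0. Term by term,
  d/dx[6x^2y] = 6x^2·y' + 12xy
  d/dx[y^4] = 4y^3·y'
  d/dx[-15] = 0

The pieces without y' make up ∂F/∂x and the coefficient of y' is ∂F/∂y:
  ∂F/∂x = 12xy,
  ∂F/∂y = 6x^2 + 4y^3.

Since d/dx[F] = ∂F/∂x + (∂F/∂y)·y' = 0, solve for y':
  (∂F/∂y)·y' = -∂F/∂x
  dy/dx = -(∂F/∂x)/(∂F/∂y) = -(12xy)/(6x^2 + 4y^3) = -6xy/(3x^2 + 2y^3)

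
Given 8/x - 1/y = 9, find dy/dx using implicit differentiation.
Differentiate both sides with respect to x, treating y as y(x). By the chain rule, any term containing y contributes a factor of y' = dy/dx when we differentiate it.

Move every term to one side and write the relation as F(x, y) = 0. Term by term,
  d/dx[-1/y] = y'/y^2
  d/dx[8/x] = -8/x^2
  d/dx[-9] = 0

The pieces without y' make up ∂F/∂x and the coefficient of y' is ∂F/∂y:
  ∂F/∂x = -8/x^2,
  ∂F/∂y = y^(-2).

Since d/dx[F] = ∂F/∂x + (∂F/∂y)·y' = 0, solve for y':
  (∂F/∂y)·y' = -∂F/∂x
  dy/dx = -(∂F/∂x)/(∂F/∂y) = -(-8/x^2)/(y^(-2)) = 8y^2/x^2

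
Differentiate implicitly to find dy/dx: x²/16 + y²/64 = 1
Take d/dx of both sides. Since y is implicitly a function of x, the chain rule attaches a y' = dy/dx factor whenever we differentiate through y.

Set F(x, y) = (left side) − (right side), so the curve is F = 0. Differentiating each term of F:
  d/dx[x^2/16] = x/8
  d/dx[y^2/64] = y·y'/32
  d/dx[-1] = 0

Collecting, the y'-free part is the partial derivative in x and the y' coefficient is the partial derivative in y:
  ∂F/∂x = x/8
  ∂F/∂y = y/32

so d/dx[F(x, y(x))] = ∂F/∂x + (∂F/∂y)·y' = 0. Rearranging,
  dy/dx = -(∂F/∂x)/(∂F/∂y) = -(x/8)/(y/32) = -4x/y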